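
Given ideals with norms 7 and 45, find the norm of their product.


N(IJ) = N(I) * N(J)
= 7 * 45
= 315

315


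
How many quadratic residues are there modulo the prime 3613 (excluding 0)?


For prime p, the number of non-zero quadratic residues is (p-1)/2.
= (3613-1)/2
= 1806

1806


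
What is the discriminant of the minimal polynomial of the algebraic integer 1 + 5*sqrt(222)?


The element 1 + 5*sqrt(222) has minimal polynomial:
x^2 - 2*x - 5549
Discriminant = (-2)^2 - 4*(-5549)
= 4 + 22196
= 22200

22200


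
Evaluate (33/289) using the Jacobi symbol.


Compute (33/289) via quadratic reciprocity:
  reciprocity: (33/289) -> +(289/33)
  reduce: (25/33)
  reciprocity: (25/33) -> +(33/25)
  reduce: (8/25)
  pull out 2: (2/25) = +1  (since 25 mod 8 = 1)
  pull out 2: (2/25) = +1  (since 25 mod 8 = 1)
  pull out 2: (2/25) = +1  (since 25 mod 8 = 1)
  (1/25) = 1
Product of signs = 1

1


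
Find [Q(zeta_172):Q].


The degree equals Euler's totient phi(172).
172 = 2^2 * 43
phi(172) = 84

84


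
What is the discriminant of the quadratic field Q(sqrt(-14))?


For K = Q(sqrt(d)) with d squarefree: disc(K) = d if d = 1 mod 4, and disc(K) = 4d if d = 2 or 3 mod 4.
Here d = -14, and d mod 4 = 2.
d = 2 mod 4, not 1 (O_K = Z[sqrt(d)]), so disc(K) = 4d = 4 * (-14) = -56

-56


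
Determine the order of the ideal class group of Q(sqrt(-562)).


K = Q(sqrt(-562)). d mod 4 = 2, so D = disc(K) = 4d = -2248
h(K) equals the number of primitive reduced positive-definite forms (a, b, c) = a*x^2 + b*x*y + c*y^2 with b^2 - 4ac = D,
where reduced means |b| <= a <= c, with b >= 0 whenever |b| = a or a = c, and primitive means gcd(a, b, c) = 1.
Reduced forces 3a^2 <= |D| = 2248, so 1 <= a <= 27; b must have the parity of D, and c = (b^2 - D)/(4a) must be an integer >= a.
Enumerate a = 1..27, b in [-a, a]:
  a=1: (1, 0, 562)  [1]
  a=2: (2, 0, 281)  [1]
  a=3..12: none
  a=13: (13, -12, 46), (13, 12, 46)  [2]
  a=14..16: none
  a=17: (17, -8, 34), (17, 8, 34)  [2]
  a=18..22: none
  a=23: (23, -12, 26), (23, 12, 26)  [2]
  a=24..27: none
Total reduced forms: 1 + 1 + 2 + 2 + 2 = 8
h = 8

8


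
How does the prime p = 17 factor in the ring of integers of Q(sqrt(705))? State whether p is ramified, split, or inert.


K = Q(sqrt(705)). Since d mod 4 = 1, disc(K) = 705.
Check p | disc: 705 mod 17 = 8.
p does not divide disc. Compute Legendre symbol (d/p):
8^((17-1)/2) mod 17 = 1
(d/p) = 1, so p splits: (p) = P*P' with e=1, f=1, g=2.
Therefore p is split.

split


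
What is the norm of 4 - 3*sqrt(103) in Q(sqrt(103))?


N(a + b*sqrt(d)) = a^2 - d*b^2
= (4)^2 - (103)*(-3)^2
= 16 - 927
= -911

-911


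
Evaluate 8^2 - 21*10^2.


x^2 - d*y^2
= 8^2 - 21*10^2
= 64 - 2100
= -2036

-2036


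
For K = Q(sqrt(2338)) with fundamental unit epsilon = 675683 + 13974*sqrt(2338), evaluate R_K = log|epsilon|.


epsilon = 675683 + 13974*sqrt(2338)
= 1.3514e+06
R = ln(1.3514e+06)
= 14.1166

14.1166


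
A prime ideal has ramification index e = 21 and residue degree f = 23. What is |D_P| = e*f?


|D_P| = e * f
= 21 * 23
= 483

483


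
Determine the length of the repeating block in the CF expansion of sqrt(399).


Run the CF algorithm for sqrt(399).
a_0 = floor(sqrt(399)) = 19; set m_0=0, q_0=1.
Recurrence: m' = q*a - m,  q' = (d - m'^2)/q,  a' = floor((a_0 + m')/q').
  step 1: m=19, q=38, a=1
  step 2: m=19, q=1, a=38
a_2 = 2*a_0 = 38, so the period closes here.
sqrt(399) = [19; 1, 38]
Period length = 2

2


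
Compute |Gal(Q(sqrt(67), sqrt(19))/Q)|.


The 2 square roots of distinct primes are multiplicatively independent over Q,
so [K:Q] = 2^2 and Gal(K/Q) is isomorphic to (Z/2Z)^2.
|Gal| = 2^2 = 4

4


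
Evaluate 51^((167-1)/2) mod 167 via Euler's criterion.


p = 167 is prime and the exponent is (p-1)/2 = 83, so by Euler's criterion 51^83 = (51/167) = +1 or -1 mod 167.
Compute by square-and-multiply:
  83 = 64 + 16 + 2 + 1 (binary 1010011)
  Repeated squaring mod 167: 51^1 = 51, 51^2 = 96, 51^4 = 31, 51^8 = 126, 51^16 = 11, 51^32 = 121, 51^64 = 112
  51^83 = 51^64 * 51^16 * 51^2 * 51^1 = 112 * 11 * 96 * 51 mod 167
    112 * 11 = 1232 = 63 mod 167
    63 * 96 = 6048 = 36 mod 167
    36 * 51 = 1836 = 166 mod 167
  51^83 = 166 mod 167
Result 166 = p - 1 = -1 mod 167: 51 is a quadratic non-residue mod 167. As a residue in [0, p-1] the value is 166.
51^83 mod 167 = 166

166


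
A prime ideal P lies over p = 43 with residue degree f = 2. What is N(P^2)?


N(P^a) = p^(a*f)
= 43^(2*2)
= 43^4
= 3418801

3418801


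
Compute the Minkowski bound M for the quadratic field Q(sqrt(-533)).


d = -533, d mod 4 = 3, so disc(K) = 4d = -2132; |disc(K)| = 2132
Imaginary quadratic field, so n = 2, s = r2 = 1, r1 = 0
M = (n!/n^n) * (4/pi)^s * sqrt(|disc(K)|) = (2!/2^2) * (4/pi)^1 * sqrt(2132)
= 0.5 * 1.273240 * 46.173586
= 29.3950

29.3950


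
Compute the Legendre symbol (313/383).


p = 383 is prime, so compute (313/383) with the reciprocity algorithm (Jacobi-symbol steps: pull out 2s via (2/n), flip via reciprocity, reduce):
  reciprocity: (313/383) -> +(383/313)
  reduce: (70/313)
  pull out 2: (2/313) = +1  (since 313 mod 8 = 1)
  reciprocity: (35/313) -> +(313/35)
  reduce: (33/35)
  reciprocity: (33/35) -> +(35/33)
  reduce: (2/33)
  pull out 2: (2/33) = +1  (since 33 mod 8 = 1)
  (1/33) = 1
Product of signs = 1
(313/383) = 1

1


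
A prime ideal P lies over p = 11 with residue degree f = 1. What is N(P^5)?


N(P^a) = p^(a*f)
= 11^(5*1)
= 11^5
= 161051

161051


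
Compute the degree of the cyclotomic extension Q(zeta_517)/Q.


The degree equals Euler's totient phi(517).
517 = 11 * 47
phi(517) = 460

460


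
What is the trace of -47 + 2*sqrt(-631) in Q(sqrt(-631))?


Tr(a + b*sqrt(d)) = (a + b*sqrt(d)) + (a - b*sqrt(d)) = 2a
= 2 * (-47)
= -94

-94


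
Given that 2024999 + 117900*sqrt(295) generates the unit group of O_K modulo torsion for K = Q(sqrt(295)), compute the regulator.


epsilon = 2024999 + 117900*sqrt(295)
= 4.0500e+06
R = ln(4.0500e+06)
= 15.2142

15.2142


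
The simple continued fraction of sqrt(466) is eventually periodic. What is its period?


Run the CF algorithm for sqrt(466).
a_0 = floor(sqrt(466)) = 21; set m_0=0, q_0=1.
Recurrence: m' = q*a - m,  q' = (d - m'^2)/q,  a' = floor((a_0 + m')/q').
  step 1: m=21, q=25, a=1
  step 2: m=4, q=18, a=1
  step 3: m=14, q=15, a=2
  step 4: m=16, q=14, a=2
  step 5: m=12, q=23, a=1
  step 6: m=11, q=15, a=2
  step 7: m=19, q=7, a=5
  step 8: m=16, q=30, a=1
  step 9: m=14, q=9, a=3
  step 10: m=13, q=33, a=1
  step 11: m=20, q=2, a=20
  step 12: m=20, q=33, a=1
  step 13: m=13, q=9, a=3
  step 14: m=14, q=30, a=1
  step 15: m=16, q=7, a=5
  step 16: m=19, q=15, a=2
  step 17: m=11, q=23, a=1
  step 18: m=12, q=14, a=2
  step 19: m=16, q=15, a=2
  step 20: m=14, q=18, a=1
  step 21: m=4, q=25, a=1
  step 22: m=21, q=1, a=42
a_22 = 2*a_0 = 42, so the period closes here.
sqrt(466) = [21; 1, 1, 2, 2, 1, 2, 5, 1, 3, 1, 20, 1, 3, 1, 5, 2, 1, 2, 2, 1, 1, 42]
Period length = 22

22


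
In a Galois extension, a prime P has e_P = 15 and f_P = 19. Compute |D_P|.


|D_P| = e * f
= 15 * 19
= 285

285


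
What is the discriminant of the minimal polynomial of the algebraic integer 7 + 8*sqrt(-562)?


The element 7 + 8*sqrt(-562) has minimal polynomial:
x^2 - 14*x + 36017
Discriminant = (-14)^2 - 4*(36017)
= 196 - 144068
= -143872

-143872


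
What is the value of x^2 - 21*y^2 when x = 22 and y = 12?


x^2 - d*y^2
= 22^2 - 21*12^2
= 484 - 3024
= -2540

-2540


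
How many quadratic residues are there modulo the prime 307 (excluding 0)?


For prime p, the number of non-zero quadratic residues is (p-1)/2.
= (307-1)/2
= 153

153


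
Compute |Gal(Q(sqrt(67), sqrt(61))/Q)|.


The 2 square roots of distinct primes are multiplicatively independent over Q,
so [K:Q] = 2^2 and Gal(K/Q) is isomorphic to (Z/2Z)^2.
|Gal| = 2^2 = 4

4


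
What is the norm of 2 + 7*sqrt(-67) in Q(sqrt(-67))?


N(a + b*sqrt(d)) = a^2 - d*b^2
= (2)^2 - (-67)*(7)^2
= 4 + 3283
= 3287

3287


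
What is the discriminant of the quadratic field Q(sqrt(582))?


For K = Q(sqrt(d)) with d squarefree: disc(K) = d if d = 1 mod 4, and disc(K) = 4d if d = 2 or 3 mod 4.
Here d = 582, and d mod 4 = 2.
d = 2 mod 4, not 1 (O_K = Z[sqrt(d)]), so disc(K) = 4d = 4 * (582) = 2328

2328


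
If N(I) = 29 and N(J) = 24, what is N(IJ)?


N(IJ) = N(I) * N(J)
= 29 * 24
= 696

696


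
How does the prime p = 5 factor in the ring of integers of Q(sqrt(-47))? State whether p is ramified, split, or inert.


K = Q(sqrt(-47)). Since d mod 4 = 1, disc(K) = -47.
Check p | disc: -47 mod 5 = 3.
p does not divide disc. Compute Legendre symbol (d/p):
3^((5-1)/2) mod 5 = -1
(d/p) = -1, so p is inert: (p) stays prime with e=1, f=2, g=1.
Therefore p is inert.

inert


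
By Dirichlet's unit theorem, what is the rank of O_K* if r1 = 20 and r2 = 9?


By Dirichlet's unit theorem:
rank = r1 + r2 - 1
= 20 + 9 - 1
= 28

28


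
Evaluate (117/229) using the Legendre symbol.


p = 229 is prime, so compute (117/229) with the reciprocity algorithm (Jacobi-symbol steps: pull out 2s via (2/n), flip via reciprocity, reduce):
  reciprocity: (117/229) -> +(229/117)
  reduce: (112/117)
  pull out 2: (2/117) = -1  (since 117 mod 8 = 5)
  pull out 2: (2/117) = -1  (since 117 mod 8 = 5)
  pull out 2: (2/117) = -1  (since 117 mod 8 = 5)
  pull out 2: (2/117) = -1  (since 117 mod 8 = 5)
  reciprocity: (7/117) -> +(117/7)
  reduce: (5/7)
  reciprocity: (5/7) -> +(7/5)
  reduce: (2/5)
  pull out 2: (2/5) = -1  (since 5 mod 8 = 5)
  (1/5) = 1
Product of signs = -1
(117/229) = -1

-1


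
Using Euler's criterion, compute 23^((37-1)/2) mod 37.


p = 37 is prime and the exponent is (p-1)/2 = 18, so by Euler's criterion 23^18 = (23/37) = +1 or -1 mod 37.
Compute by square-and-multiply:
  18 = 16 + 2 (binary 10010)
  Repeated squaring mod 37: 23^1 = 23, 23^2 = 11, 23^4 = 10, 23^8 = 26, 23^16 = 10
  23^18 = 23^16 * 23^2 = 10 * 11 mod 37
    10 * 11 = 110 = 36 mod 37
  23^18 = 36 mod 37
Result 36 = p - 1 = -1 mod 37: 23 is a quadratic non-residue mod 37. As a residue in [0, p-1] the value is 36.
23^18 mod 37 = 36

36


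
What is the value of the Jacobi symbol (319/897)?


Compute (319/897) via quadratic reciprocity:
  reciprocity: (319/897) -> +(897/319)
  reduce: (259/319)
  reciprocity: (259/319) -> -(319/259)
  reduce: (60/259)
  pull out 2: (2/259) = -1  (since 259 mod 8 = 3)
  pull out 2: (2/259) = -1  (since 259 mod 8 = 3)
  reciprocity: (15/259) -> -(259/15)
  reduce: (4/15)
  pull out 2: (2/15) = +1  (since 15 mod 8 = 7)
  pull out 2: (2/15) = +1  (since 15 mod 8 = 7)
  (1/15) = 1
Product of signs = 1

1


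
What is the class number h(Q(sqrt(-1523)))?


K = Q(sqrt(-1523)). d mod 4 = 1, so D = disc(K) = d = -1523
h(K) equals the number of primitive reduced positive-definite forms (a, b, c) = a*x^2 + b*x*y + c*y^2 with b^2 - 4ac = D,
where reduced means |b| <= a <= c, with b >= 0 whenever |b| = a or a = c, and primitive means gcd(a, b, c) = 1.
Reduced forces 3a^2 <= |D| = 1523, so 1 <= a <= 22; b must have the parity of D, and c = (b^2 - D)/(4a) must be an integer >= a.
Enumerate a = 1..22, b in [-a, a]:
  a=1: (1, 1, 381)  [1]
  a=2: none
  a=3: (3, -1, 127), (3, 1, 127)  [2]
  a=4..8: none
  a=9: (9, -5, 43), (9, 5, 43)  [2]
  a=10..18: none
  a=19: (19, -15, 23), (19, 15, 23)  [2]
  a=20..22: none
Total reduced forms: 1 + 2 + 2 + 2 = 7
h = 7

7


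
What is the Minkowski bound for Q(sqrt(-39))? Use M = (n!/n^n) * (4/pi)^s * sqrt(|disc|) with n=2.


d = -39, d mod 4 = 1, so disc(K) = d = -39; |disc(K)| = 39
Imaginary quadratic field, so n = 2, s = r2 = 1, r1 = 0
M = (n!/n^n) * (4/pi)^s * sqrt(|disc(K)|) = (2!/2^2) * (4/pi)^1 * sqrt(39)
= 0.5 * 1.273240 * 6.244998
= 3.9757

3.9757


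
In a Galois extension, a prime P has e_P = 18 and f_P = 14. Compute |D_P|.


|D_P| = e * f
= 18 * 14
= 252

252


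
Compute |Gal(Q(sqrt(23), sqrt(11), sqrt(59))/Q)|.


The 3 square roots of distinct primes are multiplicatively independent over Q,
so [K:Q] = 2^3 and Gal(K/Q) is isomorphic to (Z/2Z)^3.
|Gal| = 2^3 = 8

8


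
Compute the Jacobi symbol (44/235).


Compute (44/235) via quadratic reciprocity:
  pull out 2: (2/235) = -1  (since 235 mod 8 = 3)
  pull out 2: (2/235) = -1  (since 235 mod 8 = 3)
  reciprocity: (11/235) -> -(235/11)
  reduce: (4/11)
  pull out 2: (2/11) = -1  (since 11 mod 8 = 3)
  pull out 2: (2/11) = -1  (since 11 mod 8 = 3)
  (1/11) = 1
Product of signs = -1

-1


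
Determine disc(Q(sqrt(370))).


For K = Q(sqrt(d)) with d squarefree: disc(K) = d if d = 1 mod 4, and disc(K) = 4d if d = 2 or 3 mod 4.
Here d = 370, and d mod 4 = 2.
d = 2 mod 4, not 1 (O_K = Z[sqrt(d)]), so disc(K) = 4d = 4 * (370) = 1480

1480


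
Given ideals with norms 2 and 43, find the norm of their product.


N(IJ) = N(I) * N(J)
= 2 * 43
= 86

86


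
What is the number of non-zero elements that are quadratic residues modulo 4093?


For prime p, the number of non-zero quadratic residues is (p-1)/2.
= (4093-1)/2
= 2046

2046


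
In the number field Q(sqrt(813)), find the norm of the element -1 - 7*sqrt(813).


N(a + b*sqrt(d)) = a^2 - d*b^2
= (-1)^2 - (813)*(-7)^2
= 1 - 39837
= -39836

-39836


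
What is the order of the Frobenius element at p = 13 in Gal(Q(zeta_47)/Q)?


The Frobenius at p in Gal(Q(zeta_n)/Q) = (Z/nZ)* is the class of p, so its order is ord_47(13), the smallest k >= 1 with 13^k = 1 mod 47.
n = 47 = 47, phi(47) = 46; the order divides phi(n).
Divisors of 46: 1, 2, 23, 46
Repeated squaring mod 47: 13^1 = 13, 13^2 = 28, 13^4 = 32, 13^8 = 37, 13^16 = 6, 13^32 = 36
Test divisors in increasing order:
  k=1: 13^1 = 13 mod 47
  k=2: 13^2 = 28 mod 47
  k=23: 13^23 = 6 * 32 * 28 * 13 = 46 mod 47
  k=46: 13^46 = 36 * 37 * 32 * 28 = 1 mod 47  <- first divisor giving 1
Order = 46

46


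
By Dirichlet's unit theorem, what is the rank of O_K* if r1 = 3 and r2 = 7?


By Dirichlet's unit theorem:
rank = r1 + r2 - 1
= 3 + 7 - 1
= 9

9


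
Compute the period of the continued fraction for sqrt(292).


Run the CF algorithm for sqrt(292).
a_0 = floor(sqrt(292)) = 17; set m_0=0, q_0=1.
Recurrence: m' = q*a - m,  q' = (d - m'^2)/q,  a' = floor((a_0 + m')/q').
  step 1: m=17, q=3, a=11
  step 2: m=16, q=12, a=2
  step 3: m=8, q=19, a=1
  step 4: m=11, q=9, a=3
  step 5: m=16, q=4, a=8
  step 6: m=16, q=9, a=3
  step 7: m=11, q=19, a=1
  step 8: m=8, q=12, a=2
  step 9: m=16, q=3, a=11
  step 10: m=17, q=1, a=34
a_10 = 2*a_0 = 34, so the period closes here.
sqrt(292) = [17; 11, 2, 1, 3, 8, 3, 1, 2, 11, 34]
Period length = 10

10


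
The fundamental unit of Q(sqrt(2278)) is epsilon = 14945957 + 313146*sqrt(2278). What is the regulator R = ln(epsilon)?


epsilon = 14945957 + 313146*sqrt(2278)
= 2.9892e+07
R = ln(2.9892e+07)
= 17.2131

17.2131


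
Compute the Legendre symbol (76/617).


p = 617 is prime, so compute (76/617) with the reciprocity algorithm (Jacobi-symbol steps: pull out 2s via (2/n), flip via reciprocity, reduce):
  pull out 2: (2/617) = +1  (since 617 mod 8 = 1)
  pull out 2: (2/617) = +1  (since 617 mod 8 = 1)
  reciprocity: (19/617) -> +(617/19)
  reduce: (9/19)
  reciprocity: (9/19) -> +(19/9)
  reduce: (1/9)
  (1/9) = 1
Product of signs = 1
(76/617) = 1

1


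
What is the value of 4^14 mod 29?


p = 29 is prime and the exponent is (p-1)/2 = 14, so by Euler's criterion 4^14 = (4/29) = +1 or -1 mod 29.
Compute by square-and-multiply:
  14 = 8 + 4 + 2 (binary 1110)
  Repeated squaring mod 29: 4^1 = 4, 4^2 = 16, 4^4 = 24, 4^8 = 25
  4^14 = 4^8 * 4^4 * 4^2 = 25 * 24 * 16 mod 29
    25 * 24 = 600 = 20 mod 29
    20 * 16 = 320 = 1 mod 29
  4^14 = 1 mod 29
Result 1: 4 is a quadratic residue mod 29.
4^14 mod 29 = 1

1


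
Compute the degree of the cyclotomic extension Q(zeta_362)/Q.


The degree equals Euler's totient phi(362).
362 = 2 * 181
phi(362) = 180

180


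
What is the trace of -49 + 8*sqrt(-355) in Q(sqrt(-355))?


Tr(a + b*sqrt(d)) = (a + b*sqrt(d)) + (a - b*sqrt(d)) = 2a
= 2 * (-49)
= -98

-98


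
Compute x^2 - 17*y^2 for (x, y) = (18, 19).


x^2 - d*y^2
= 18^2 - 17*19^2
= 324 - 6137
= -5813

-5813


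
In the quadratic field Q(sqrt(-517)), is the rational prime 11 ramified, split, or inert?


K = Q(sqrt(-517)). Since d mod 4 = 3, disc(K) = -2068.
Check p | disc: -2068 mod 11 = 0.
p divides disc, so p ramifies: (p) = P^2 with e=2, f=1, g=1.
Therefore p is ramified.

ramified


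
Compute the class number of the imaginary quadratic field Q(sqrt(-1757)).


K = Q(sqrt(-1757)). d mod 4 = 3, so D = disc(K) = 4d = -7028
h(K) equals the number of primitive reduced positive-definite forms (a, b, c) = a*x^2 + b*x*y + c*y^2 with b^2 - 4ac = D,
where reduced means |b| <= a <= c, with b >= 0 whenever |b| = a or a = c, and primitive means gcd(a, b, c) = 1.
Reduced forces 3a^2 <= |D| = 7028, so 1 <= a <= 48; b must have the parity of D, and c = (b^2 - D)/(4a) must be an integer >= a.
Enumerate a = 1..48, b in [-a, a]:
  a=1: (1, 0, 1757)  [1]
  a=2: (2, 2, 879)  [1]
  a=3: (3, -2, 586), (3, 2, 586)  [2]
  a=4..5: none
  a=6: (6, -2, 293), (6, 2, 293)  [2]
  a=7: (7, 0, 251)  [1]
  a=8: none
  a=9: (9, -8, 197), (9, 8, 197)  [2]
  a=10: none
  a=11: (11, -10, 162), (11, 10, 162)  [2]
  a=12..13: none
  a=14: (14, 14, 129)  [1]
  a=15..17: none
  a=18: (18, -10, 99), (18, 10, 99)  [2]
  a=19..20: none
  a=21: (21, -14, 86), (21, 14, 86)  [2]
  a=22: (22, -10, 81), (22, 10, 81)  [2]
  a=23..26: none
  a=27: (27, -10, 66), (27, 10, 66)  [2]
  a=28..30: none
  a=31: (31, -28, 63), (31, 28, 63)  [2]
  a=32: none
  a=33: (33, -32, 61), (33, -10, 54), (33, 10, 54), (33, 32, 61)  [4]
  a=34..41: none
  a=42: (42, -14, 43), (42, 14, 43)  [2]
  a=43..48: none
Total reduced forms: 1 + 1 + 2 + 2 + 1 + 2 + 2 + 1 + 2 + 2 + 2 + 2 + 2 + 4 + 2 = 28
h = 28

28


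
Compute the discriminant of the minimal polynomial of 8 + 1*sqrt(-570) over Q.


The element 8 + 1*sqrt(-570) has minimal polynomial:
x^2 - 16*x + 634
Discriminant = (-16)^2 - 4*(634)
= 256 - 2536
= -2280

-2280


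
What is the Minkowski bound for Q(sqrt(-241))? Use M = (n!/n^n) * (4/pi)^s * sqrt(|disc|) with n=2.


d = -241, d mod 4 = 3, so disc(K) = 4d = -964; |disc(K)| = 964
Imaginary quadratic field, so n = 2, s = r2 = 1, r1 = 0
M = (n!/n^n) * (4/pi)^s * sqrt(|disc(K)|) = (2!/2^2) * (4/pi)^1 * sqrt(964)
= 0.5 * 1.273240 * 31.048349
= 19.7660

19.7660


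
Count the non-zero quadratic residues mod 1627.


For prime p, the number of non-zero quadratic residues is (p-1)/2.
= (1627-1)/2
= 813

813


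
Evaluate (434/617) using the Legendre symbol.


p = 617 is prime, so compute (434/617) with the reciprocity algorithm (Jacobi-symbol steps: pull out 2s via (2/n), flip via reciprocity, reduce):
  pull out 2: (2/617) = +1  (since 617 mod 8 = 1)
  reciprocity: (217/617) -> +(617/217)
  reduce: (183/217)
  reciprocity: (183/217) -> +(217/183)
  reduce: (34/183)
  pull out 2: (2/183) = +1  (since 183 mod 8 = 7)
  reciprocity: (17/183) -> +(183/17)
  reduce: (13/17)
  reciprocity: (13/17) -> +(17/13)
  reduce: (4/13)
  pull out 2: (2/13) = -1  (since 13 mod 8 = 5)
  pull out 2: (2/13) = -1  (since 13 mod 8 = 5)
  (1/13) = 1
Product of signs = 1
(434/617) = 1

1


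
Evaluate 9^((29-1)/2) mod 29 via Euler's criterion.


p = 29 is prime and the exponent is (p-1)/2 = 14, so by Euler's criterion 9^14 = (9/29) = +1 or -1 mod 29.
Compute by square-and-multiply:
  14 = 8 + 4 + 2 (binary 1110)
  Repeated squaring mod 29: 9^1 = 9, 9^2 = 23, 9^4 = 7, 9^8 = 20
  9^14 = 9^8 * 9^4 * 9^2 = 20 * 7 * 23 mod 29
    20 * 7 = 140 = 24 mod 29
    24 * 23 = 552 = 1 mod 29
  9^14 = 1 mod 29
Result 1: 9 is a quadratic residue mod 29.
9^14 mod 29 = 1

1


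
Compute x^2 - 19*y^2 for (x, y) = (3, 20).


x^2 - d*y^2
= 3^2 - 19*20^2
= 9 - 7600
= -7591

-7591


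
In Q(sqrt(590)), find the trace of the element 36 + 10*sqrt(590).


Tr(a + b*sqrt(d)) = (a + b*sqrt(d)) + (a - b*sqrt(d)) = 2a
= 2 * (36)
= 72

72


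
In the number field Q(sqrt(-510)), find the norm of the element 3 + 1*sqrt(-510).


N(a + b*sqrt(d)) = a^2 - d*b^2
= (3)^2 - (-510)*(1)^2
= 9 + 510
= 519

519


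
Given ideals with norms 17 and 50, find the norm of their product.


N(IJ) = N(I) * N(J)
= 17 * 50
= 850

850


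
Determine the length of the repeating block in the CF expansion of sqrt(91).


Run the CF algorithm for sqrt(91).
a_0 = floor(sqrt(91)) = 9; set m_0=0, q_0=1.
Recurrence: m' = q*a - m,  q' = (d - m'^2)/q,  a' = floor((a_0 + m')/q').
  step 1: m=9, q=10, a=1
  step 2: m=1, q=9, a=1
  step 3: m=8, q=3, a=5
  step 4: m=7, q=14, a=1
  step 5: m=7, q=3, a=5
  step 6: m=8, q=9, a=1
  step 7: m=1, q=10, a=1
  step 8: m=9, q=1, a=18
a_8 = 2*a_0 = 18, so the period closes here.
sqrt(91) = [9; 1, 1, 5, 1, 5, 1, 1, 18]
Period length = 8

8


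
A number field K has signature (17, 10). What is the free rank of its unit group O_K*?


By Dirichlet's unit theorem:
rank = r1 + r2 - 1
= 17 + 10 - 1
= 26

26


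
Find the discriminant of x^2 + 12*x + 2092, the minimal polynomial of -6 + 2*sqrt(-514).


The element -6 + 2*sqrt(-514) has minimal polynomial:
x^2 + 12*x + 2092
Discriminant = (12)^2 - 4*(2092)
= 144 - 8368
= -8224

-8224


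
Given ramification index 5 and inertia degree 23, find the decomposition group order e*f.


|D_P| = e * f
= 5 * 23
= 115

115


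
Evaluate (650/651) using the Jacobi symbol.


Compute (650/651) via quadratic reciprocity:
  pull out 2: (2/651) = -1  (since 651 mod 8 = 3)
  reciprocity: (325/651) -> +(651/325)
  reduce: (1/325)
  (1/325) = 1
Product of signs = -1

-1


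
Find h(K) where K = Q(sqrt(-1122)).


K = Q(sqrt(-1122)). d mod 4 = 2, so D = disc(K) = 4d = -4488
h(K) equals the number of primitive reduced positive-definite forms (a, b, c) = a*x^2 + b*x*y + c*y^2 with b^2 - 4ac = D,
where reduced means |b| <= a <= c, with b >= 0 whenever |b| = a or a = c, and primitive means gcd(a, b, c) = 1.
Reduced forces 3a^2 <= |D| = 4488, so 1 <= a <= 38; b must have the parity of D, and c = (b^2 - D)/(4a) must be an integer >= a.
Enumerate a = 1..38, b in [-a, a]:
  a=1: (1, 0, 1122)  [1]
  a=2: (2, 0, 561)  [1]
  a=3: (3, 0, 374)  [1]
  a=4..5: none
  a=6: (6, 0, 187)  [1]
  a=7..10: none
  a=11: (11, 0, 102)  [1]
  a=12: none
  a=13: (13, -6, 87), (13, 6, 87)  [2]
  a=14..16: none
  a=17: (17, 0, 66)  [1]
  a=18..21: none
  a=22: (22, 0, 51)  [1]
  a=23..25: none
  a=26: (26, -20, 47), (26, 20, 47)  [2]
  a=27..28: none
  a=29: (29, -6, 39), (29, 6, 39)  [2]
  a=30: none
  a=31: (31, -10, 37), (31, 10, 37)  [2]
  a=32: none
  a=33: (33, 0, 34)  [1]
  a=34..38: none
Total reduced forms: 1 + 1 + 1 + 1 + 1 + 2 + 1 + 1 + 2 + 2 + 2 + 1 = 16
h = 16

16


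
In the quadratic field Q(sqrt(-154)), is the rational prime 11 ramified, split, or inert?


K = Q(sqrt(-154)). Since d mod 4 = 2, disc(K) = -616.
Check p | disc: -616 mod 11 = 0.
p divides disc, so p ramifies: (p) = P^2 with e=2, f=1, g=1.
Therefore p is ramified.

ramified


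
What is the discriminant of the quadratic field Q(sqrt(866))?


For K = Q(sqrt(d)) with d squarefree: disc(K) = d if d = 1 mod 4, and disc(K) = 4d if d = 2 or 3 mod 4.
Here d = 866, and d mod 4 = 2.
d = 2 mod 4, not 1 (O_K = Z[sqrt(d)]), so disc(K) = 4d = 4 * (866) = 3464

3464


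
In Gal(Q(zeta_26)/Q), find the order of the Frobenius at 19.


The Frobenius at p in Gal(Q(zeta_n)/Q) = (Z/nZ)* is the class of p, so its order is ord_26(19), the smallest k >= 1 with 19^k = 1 mod 26.
n = 26 = 2 * 13, phi(26) = 12; the order divides phi(n).
Divisors of 12: 1, 2, 3, 4, 6, 12
Repeated squaring mod 26: 19^1 = 19, 19^2 = 23, 19^4 = 9, 19^8 = 3
Test divisors in increasing order:
  k=1: 19^1 = 19 mod 26
  k=2: 19^2 = 23 mod 26
  k=3: 19^3 = 23 * 19 = 21 mod 26
  k=4: 19^4 = 9 mod 26
  k=6: 19^6 = 9 * 23 = 25 mod 26
  k=12: 19^12 = 3 * 9 = 1 mod 26  <- first divisor giving 1
Order = 12

12


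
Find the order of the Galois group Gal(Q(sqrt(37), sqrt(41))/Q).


The 2 square roots of distinct primes are multiplicatively independent over Q,
so [K:Q] = 2^2 and Gal(K/Q) is isomorphic to (Z/2Z)^2.
|Gal| = 2^2 = 4

4


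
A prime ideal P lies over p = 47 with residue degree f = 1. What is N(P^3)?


N(P^a) = p^(a*f)
= 47^(3*1)
= 47^3
= 103823

103823


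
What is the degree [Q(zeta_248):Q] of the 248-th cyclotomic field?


The degree equals Euler's totient phi(248).
248 = 2^3 * 31
phi(248) = 120

120


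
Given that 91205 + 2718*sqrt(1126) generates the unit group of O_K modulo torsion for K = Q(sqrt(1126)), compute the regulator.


epsilon = 91205 + 2718*sqrt(1126)
= 182410.0000
R = ln(182410.0000)
= 12.1140

12.1140


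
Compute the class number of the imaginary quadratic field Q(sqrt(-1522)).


K = Q(sqrt(-1522)). d mod 4 = 2, so D = disc(K) = 4d = -6088
h(K) equals the number of primitive reduced positive-definite forms (a, b, c) = a*x^2 + b*x*y + c*y^2 with b^2 - 4ac = D,
where reduced means |b| <= a <= c, with b >= 0 whenever |b| = a or a = c, and primitive means gcd(a, b, c) = 1.
Reduced forces 3a^2 <= |D| = 6088, so 1 <= a <= 45; b must have the parity of D, and c = (b^2 - D)/(4a) must be an integer >= a.
Enumerate a = 1..45, b in [-a, a]:
  a=1: (1, 0, 1522)  [1]
  a=2: (2, 0, 761)  [1]
  a=3..6: none
  a=7: (7, -4, 218), (7, 4, 218)  [2]
  a=8..12: none
  a=13: (13, -10, 119), (13, 10, 119)  [2]
  a=14: (14, -4, 109), (14, 4, 109)  [2]
  a=15..16: none
  a=17: (17, -10, 91), (17, 10, 91)  [2]
  a=18: none
  a=19: (19, -12, 82), (19, 12, 82)  [2]
  a=20..25: none
  a=26: (26, -16, 61), (26, 16, 61)  [2]
  a=27..30: none
  a=31: (31, -22, 53), (31, 22, 53)  [2]
  a=32..33: none
  a=34: (34, -24, 49), (34, 24, 49)  [2]
  a=35..37: none
  a=38: (38, -12, 41), (38, 12, 41)  [2]
  a=39..45: none
Total reduced forms: 1 + 1 + 2 + 2 + 2 + 2 + 2 + 2 + 2 + 2 + 2 = 20
h = 20

20


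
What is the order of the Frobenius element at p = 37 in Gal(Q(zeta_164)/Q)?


The Frobenius at p in Gal(Q(zeta_n)/Q) = (Z/nZ)* is the class of p, so its order is ord_164(37), the smallest k >= 1 with 37^k = 1 mod 164.
n = 164 = 2^2 * 41, phi(164) = 80; the order divides phi(n).
Divisors of 80: 1, 2, 4, 5, 8, 10, 16, 20, 40, 80
Repeated squaring mod 164: 37^1 = 37, 37^2 = 57, 37^4 = 133, 37^8 = 141, 37^16 = 37, 37^32 = 57, 37^64 = 133
Test divisors in increasing order:
  k=1: 37^1 = 37 mod 164
  k=2: 37^2 = 57 mod 164
  k=4: 37^4 = 133 mod 164
  k=5: 37^5 = 133 * 37 = 1 mod 164  <- first divisor giving 1
Order = 5

5


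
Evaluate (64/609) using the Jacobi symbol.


Compute (64/609) via quadratic reciprocity:
  pull out 2: (2/609) = +1  (since 609 mod 8 = 1)
  pull out 2: (2/609) = +1  (since 609 mod 8 = 1)
  pull out 2: (2/609) = +1  (since 609 mod 8 = 1)
  pull out 2: (2/609) = +1  (since 609 mod 8 = 1)
  pull out 2: (2/609) = +1  (since 609 mod 8 = 1)
  pull out 2: (2/609) = +1  (since 609 mod 8 = 1)
  (1/609) = 1
Product of signs = 1

1


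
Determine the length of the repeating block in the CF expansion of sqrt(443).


Run the CF algorithm for sqrt(443).
a_0 = floor(sqrt(443)) = 21; set m_0=0, q_0=1.
Recurrence: m' = q*a - m,  q' = (d - m'^2)/q,  a' = floor((a_0 + m')/q').
  step 1: m=21, q=2, a=21
  step 2: m=21, q=1, a=42
a_2 = 2*a_0 = 42, so the period closes here.
sqrt(443) = [21; 21, 42]
Period length = 2

2


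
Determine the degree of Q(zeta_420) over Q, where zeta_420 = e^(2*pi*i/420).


The degree equals Euler's totient phi(420).
420 = 2^2 * 3 * 5 * 7
phi(420) = 96

96


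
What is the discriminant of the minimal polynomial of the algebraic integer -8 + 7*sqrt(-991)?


The element -8 + 7*sqrt(-991) has minimal polynomial:
x^2 + 16*x + 48623
Discriminant = (16)^2 - 4*(48623)
= 256 - 194492
= -194236

-194236


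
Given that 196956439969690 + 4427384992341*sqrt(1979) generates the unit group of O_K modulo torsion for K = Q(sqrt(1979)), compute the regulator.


epsilon = 196956439969690 + 4427384992341*sqrt(1979)
= 3.9391e+14
R = ln(3.9391e+14)
= 33.6072

33.6072


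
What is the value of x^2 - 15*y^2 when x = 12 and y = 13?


x^2 - d*y^2
= 12^2 - 15*13^2
= 144 - 2535
= -2391

-2391


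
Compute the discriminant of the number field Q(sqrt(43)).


For K = Q(sqrt(d)) with d squarefree: disc(K) = d if d = 1 mod 4, and disc(K) = 4d if d = 2 or 3 mod 4.
Here d = 43, and d mod 4 = 3.
d = 3 mod 4, not 1 (O_K = Z[sqrt(d)]), so disc(K) = 4d = 4 * (43) = 172

172


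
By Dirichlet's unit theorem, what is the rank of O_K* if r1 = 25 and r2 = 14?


By Dirichlet's unit theorem:
rank = r1 + r2 - 1
= 25 + 14 - 1
= 38

38


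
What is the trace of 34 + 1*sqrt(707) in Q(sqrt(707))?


Tr(a + b*sqrt(d)) = (a + b*sqrt(d)) + (a - b*sqrt(d)) = 2a
= 2 * (34)
= 68

68


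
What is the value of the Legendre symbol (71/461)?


p = 461 is prime, so compute (71/461) with the reciprocity algorithm (Jacobi-symbol steps: pull out 2s via (2/n), flip via reciprocity, reduce):
  reciprocity: (71/461) -> +(461/71)
  reduce: (35/71)
  reciprocity: (35/71) -> -(71/35)
  reduce: (1/35)
  (1/35) = 1
Product of signs = -1
(71/461) = -1

-1


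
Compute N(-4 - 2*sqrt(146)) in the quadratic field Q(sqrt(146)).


N(a + b*sqrt(d)) = a^2 - d*b^2
= (-4)^2 - (146)*(-2)^2
= 16 - 584
= -568

-568


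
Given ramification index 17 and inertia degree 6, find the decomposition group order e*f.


|D_P| = e * f
= 17 * 6
= 102

102


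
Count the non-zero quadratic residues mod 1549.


For prime p, the number of non-zero quadratic residues is (p-1)/2.
= (1549-1)/2
= 774

774


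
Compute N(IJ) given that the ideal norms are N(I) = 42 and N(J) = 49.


N(IJ) = N(I) * N(J)
= 42 * 49
= 2058

2058


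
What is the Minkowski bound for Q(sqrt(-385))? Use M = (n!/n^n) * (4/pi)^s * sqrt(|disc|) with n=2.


d = -385, d mod 4 = 3, so disc(K) = 4d = -1540; |disc(K)| = 1540
Imaginary quadratic field, so n = 2, s = r2 = 1, r1 = 0
M = (n!/n^n) * (4/pi)^s * sqrt(|disc(K)|) = (2!/2^2) * (4/pi)^1 * sqrt(1540)
= 0.5 * 1.273240 * 39.242834
= 24.9828

24.9828


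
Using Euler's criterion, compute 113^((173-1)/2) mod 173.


p = 173 is prime and the exponent is (p-1)/2 = 86, so by Euler's criterion 113^86 = (113/173) = +1 or -1 mod 173.
Compute by square-and-multiply:
  86 = 64 + 16 + 4 + 2 (binary 1010110)
  Repeated squaring mod 173: 113^1 = 113, 113^2 = 140, 113^4 = 51, 113^8 = 6, 113^16 = 36, 113^32 = 85, 113^64 = 132
  113^86 = 113^64 * 113^16 * 113^4 * 113^2 = 132 * 36 * 51 * 140 mod 173
    132 * 36 = 4752 = 81 mod 173
    81 * 51 = 4131 = 152 mod 173
    152 * 140 = 21280 = 1 mod 173
  113^86 = 1 mod 173
Result 1: 113 is a quadratic residue mod 173.
113^86 mod 173 = 1

1


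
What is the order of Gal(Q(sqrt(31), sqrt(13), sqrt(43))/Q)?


The 3 square roots of distinct primes are multiplicatively independent over Q,
so [K:Q] = 2^3 and Gal(K/Q) is isomorphic to (Z/2Z)^3.
|Gal| = 2^3 = 8

8


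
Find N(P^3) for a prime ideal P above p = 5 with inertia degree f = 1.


N(P^a) = p^(a*f)
= 5^(3*1)
= 5^3
= 125

125


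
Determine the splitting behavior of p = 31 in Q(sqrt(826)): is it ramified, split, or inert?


K = Q(sqrt(826)). Since d mod 4 = 2, disc(K) = 3304.
Check p | disc: 3304 mod 31 = 18.
p does not divide disc. Compute Legendre symbol (d/p):
20^((31-1)/2) mod 31 = 1
(d/p) = 1, so p splits: (p) = P*P' with e=1, f=1, g=2.
Therefore p is split.

split


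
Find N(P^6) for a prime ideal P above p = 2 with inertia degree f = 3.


N(P^a) = p^(a*f)
= 2^(6*3)
= 2^18
= 262144

262144


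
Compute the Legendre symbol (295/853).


p = 853 is prime, so compute (295/853) with the reciprocity algorithm (Jacobi-symbol steps: pull out 2s via (2/n), flip via reciprocity, reduce):
  reciprocity: (295/853) -> +(853/295)
  reduce: (263/295)
  reciprocity: (263/295) -> -(295/263)
  reduce: (32/263)
  pull out 2: (2/263) = +1  (since 263 mod 8 = 7)
  pull out 2: (2/263) = +1  (since 263 mod 8 = 7)
  pull out 2: (2/263) = +1  (since 263 mod 8 = 7)
  pull out 2: (2/263) = +1  (since 263 mod 8 = 7)
  pull out 2: (2/263) = +1  (since 263 mod 8 = 7)
  (1/263) = 1
Product of signs = -1
(295/853) = -1

-1


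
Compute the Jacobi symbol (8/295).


Compute (8/295) via quadratic reciprocity:
  pull out 2: (2/295) = +1  (since 295 mod 8 = 7)
  pull out 2: (2/295) = +1  (since 295 mod 8 = 7)
  pull out 2: (2/295) = +1  (since 295 mod 8 = 7)
  (1/295) = 1
Product of signs = 1

1


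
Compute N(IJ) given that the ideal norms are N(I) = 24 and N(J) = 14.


N(IJ) = N(I) * N(J)
= 24 * 14
= 336

336


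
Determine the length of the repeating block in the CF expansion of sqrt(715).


Run the CF algorithm for sqrt(715).
a_0 = floor(sqrt(715)) = 26; set m_0=0, q_0=1.
Recurrence: m' = q*a - m,  q' = (d - m'^2)/q,  a' = floor((a_0 + m')/q').
  step 1: m=26, q=39, a=1
  step 2: m=13, q=14, a=2
  step 3: m=15, q=35, a=1
  step 4: m=20, q=9, a=5
  step 5: m=25, q=10, a=5
  step 6: m=25, q=9, a=5
  step 7: m=20, q=35, a=1
  step 8: m=15, q=14, a=2
  step 9: m=13, q=39, a=1
  step 10: m=26, q=1, a=52
a_10 = 2*a_0 = 52, so the period closes here.
sqrt(715) = [26; 1, 2, 1, 5, 5, 5, 1, 2, 1, 52]
Period length = 10

10


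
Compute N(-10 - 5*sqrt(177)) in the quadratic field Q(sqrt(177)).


N(a + b*sqrt(d)) = a^2 - d*b^2
= (-10)^2 - (177)*(-5)^2
= 100 - 4425
= -4325

-4325


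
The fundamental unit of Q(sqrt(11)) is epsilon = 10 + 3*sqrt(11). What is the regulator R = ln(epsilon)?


epsilon = 10 + 3*sqrt(11)
= 19.9499
R = ln(19.9499)
= 2.9932

2.9932


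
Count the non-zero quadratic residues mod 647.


For prime p, the number of non-zero quadratic residues is (p-1)/2.
= (647-1)/2
= 323

323


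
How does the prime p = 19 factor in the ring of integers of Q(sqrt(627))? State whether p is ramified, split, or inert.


K = Q(sqrt(627)). Since d mod 4 = 3, disc(K) = 2508.
Check p | disc: 2508 mod 19 = 0.
p divides disc, so p ramifies: (p) = P^2 with e=2, f=1, g=1.
Therefore p is ramified.

ramified


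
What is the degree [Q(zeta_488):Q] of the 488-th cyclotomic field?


The degree equals Euler's totient phi(488).
488 = 2^3 * 61
phi(488) = 240

240


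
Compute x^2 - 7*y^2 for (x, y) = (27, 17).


x^2 - d*y^2
= 27^2 - 7*17^2
= 729 - 2023
= -1294

-1294


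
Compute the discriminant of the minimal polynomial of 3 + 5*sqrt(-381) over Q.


The element 3 + 5*sqrt(-381) has minimal polynomial:
x^2 - 6*x + 9534
Discriminant = (-6)^2 - 4*(9534)
= 36 - 38136
= -38100

-38100


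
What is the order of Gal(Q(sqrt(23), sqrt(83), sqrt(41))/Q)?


The 3 square roots of distinct primes are multiplicatively independent over Q,
so [K:Q] = 2^3 and Gal(K/Q) is isomorphic to (Z/2Z)^3.
|Gal| = 2^3 = 8

8


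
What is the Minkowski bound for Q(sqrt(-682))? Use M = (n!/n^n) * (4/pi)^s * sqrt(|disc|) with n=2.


d = -682, d mod 4 = 2, so disc(K) = 4d = -2728; |disc(K)| = 2728
Imaginary quadratic field, so n = 2, s = r2 = 1, r1 = 0
M = (n!/n^n) * (4/pi)^s * sqrt(|disc(K)|) = (2!/2^2) * (4/pi)^1 * sqrt(2728)
= 0.5 * 1.273240 * 52.230259
= 33.2508

33.2508


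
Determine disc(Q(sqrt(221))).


For K = Q(sqrt(d)) with d squarefree: disc(K) = d if d = 1 mod 4, and disc(K) = 4d if d = 2 or 3 mod 4.
Here d = 221, and d mod 4 = 1.
d = 1 mod 4 (O_K = Z[(1+sqrt(d))/2]), so disc(K) = d = 221

221


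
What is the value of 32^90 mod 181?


p = 181 is prime and the exponent is (p-1)/2 = 90, so by Euler's criterion 32^90 = (32/181) = +1 or -1 mod 181.
Compute by square-and-multiply:
  90 = 64 + 16 + 8 + 2 (binary 1011010)
  Repeated squaring mod 181: 32^1 = 32, 32^2 = 119, 32^4 = 43, 32^8 = 39, 32^16 = 73, 32^32 = 80, 32^64 = 65
  32^90 = 32^64 * 32^16 * 32^8 * 32^2 = 65 * 73 * 39 * 119 mod 181
    65 * 73 = 4745 = 39 mod 181
    39 * 39 = 1521 = 73 mod 181
    73 * 119 = 8687 = 180 mod 181
  32^90 = 180 mod 181
Result 180 = p - 1 = -1 mod 181: 32 is a quadratic non-residue mod 181. As a residue in [0, p-1] the value is 180.
32^90 mod 181 = 180

180


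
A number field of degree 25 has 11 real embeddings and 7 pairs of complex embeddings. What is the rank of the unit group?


By Dirichlet's unit theorem:
rank = r1 + r2 - 1
= 11 + 7 - 1
= 17

17


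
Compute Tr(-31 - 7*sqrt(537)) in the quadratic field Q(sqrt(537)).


Tr(a + b*sqrt(d)) = (a + b*sqrt(d)) + (a - b*sqrt(d)) = 2a
= 2 * (-31)
= -62

-62


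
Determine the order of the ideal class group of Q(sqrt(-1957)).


K = Q(sqrt(-1957)). d mod 4 = 3, so D = disc(K) = 4d = -7828
h(K) equals the number of primitive reduced positive-definite forms (a, b, c) = a*x^2 + b*x*y + c*y^2 with b^2 - 4ac = D,
where reduced means |b| <= a <= c, with b >= 0 whenever |b| = a or a = c, and primitive means gcd(a, b, c) = 1.
Reduced forces 3a^2 <= |D| = 7828, so 1 <= a <= 51; b must have the parity of D, and c = (b^2 - D)/(4a) must be an integer >= a.
Enumerate a = 1..51, b in [-a, a]:
  a=1: (1, 0, 1957)  [1]
  a=2: (2, 2, 979)  [1]
  a=3..10: none
  a=11: (11, -2, 178), (11, 2, 178)  [2]
  a=12..16: none
  a=17: (17, -14, 118), (17, 14, 118)  [2]
  a=18: none
  a=19: (19, 0, 103)  [1]
  a=20..21: none
  a=22: (22, -2, 89), (22, 2, 89)  [2]
  a=23..33: none
  a=34: (34, -14, 59), (34, 14, 59)  [2]
  a=35..36: none
  a=37: (37, -4, 53), (37, 4, 53)  [2]
  a=38: (38, 38, 61)  [1]
  a=39..42: none
  a=43: (43, -16, 47), (43, 16, 47)  [2]
  a=44..51: none
Total reduced forms: 1 + 1 + 2 + 2 + 1 + 2 + 2 + 2 + 1 + 2 = 16
h = 16

16


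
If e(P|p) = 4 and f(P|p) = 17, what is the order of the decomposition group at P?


|D_P| = e * f
= 4 * 17
= 68

68


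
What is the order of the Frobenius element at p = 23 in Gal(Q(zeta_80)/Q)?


The Frobenius at p in Gal(Q(zeta_n)/Q) = (Z/nZ)* is the class of p, so its order is ord_80(23), the smallest k >= 1 with 23^k = 1 mod 80.
n = 80 = 2^4 * 5, phi(80) = 32; the order divides phi(n).
Divisors of 32: 1, 2, 4, 8, 16, 32
Repeated squaring mod 80: 23^1 = 23, 23^2 = 49, 23^4 = 1, 23^8 = 1, 23^16 = 1, 23^32 = 1
Test divisors in increasing order:
  k=1: 23^1 = 23 mod 80
  k=2: 23^2 = 49 mod 80
  k=4: 23^4 = 1 mod 80  <- first divisor giving 1
Order = 4

4


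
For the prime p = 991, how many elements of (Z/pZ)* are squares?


For prime p, the number of non-zero quadratic residues is (p-1)/2.
= (991-1)/2
= 495

495


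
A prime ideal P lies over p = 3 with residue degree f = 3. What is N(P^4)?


N(P^a) = p^(a*f)
= 3^(4*3)
= 3^12
= 531441

531441


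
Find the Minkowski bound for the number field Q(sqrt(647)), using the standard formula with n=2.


d = 647, d mod 4 = 3, so disc(K) = 4d = 2588; |disc(K)| = 2588
Real quadratic field, so n = 2, s = r2 = 0, r1 = 2
M = (n!/n^n) * (4/pi)^s * sqrt(|disc(K)|) = (2!/2^2) * (4/pi)^0 * sqrt(2588)
= 0.5 * 1.000000 * 50.872389
= 25.4362

25.4362


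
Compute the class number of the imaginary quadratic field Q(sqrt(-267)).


K = Q(sqrt(-267)). d mod 4 = 1, so D = disc(K) = d = -267
h(K) equals the number of primitive reduced positive-definite forms (a, b, c) = a*x^2 + b*x*y + c*y^2 with b^2 - 4ac = D,
where reduced means |b| <= a <= c, with b >= 0 whenever |b| = a or a = c, and primitive means gcd(a, b, c) = 1.
Reduced forces 3a^2 <= |D| = 267, so 1 <= a <= 9; b must have the parity of D, and c = (b^2 - D)/(4a) must be an integer >= a.
Enumerate a = 1..9, b in [-a, a]:
  a=1: (1, 1, 67)  [1]
  a=2: none
  a=3: (3, 3, 23)  [1]
  a=4..9: none
Total reduced forms: 1 + 1 = 2
h = 2

2


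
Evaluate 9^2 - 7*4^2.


x^2 - d*y^2
= 9^2 - 7*4^2
= 81 - 112
= -31

-31


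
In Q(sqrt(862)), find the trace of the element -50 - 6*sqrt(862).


Tr(a + b*sqrt(d)) = (a + b*sqrt(d)) + (a - b*sqrt(d)) = 2a
= 2 * (-50)
= -100

-100


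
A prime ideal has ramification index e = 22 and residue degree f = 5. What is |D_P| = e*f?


|D_P| = e * f
= 22 * 5
= 110

110


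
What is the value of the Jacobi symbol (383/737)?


Compute (383/737) via quadratic reciprocity:
  reciprocity: (383/737) -> +(737/383)
  reduce: (354/383)
  pull out 2: (2/383) = +1  (since 383 mod 8 = 7)
  reciprocity: (177/383) -> +(383/177)
  reduce: (29/177)
  reciprocity: (29/177) -> +(177/29)
  reduce: (3/29)
  reciprocity: (3/29) -> +(29/3)
  reduce: (2/3)
  pull out 2: (2/3) = -1  (since 3 mod 8 = 3)
  (1/3) = 1
Product of signs = -1

-1
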